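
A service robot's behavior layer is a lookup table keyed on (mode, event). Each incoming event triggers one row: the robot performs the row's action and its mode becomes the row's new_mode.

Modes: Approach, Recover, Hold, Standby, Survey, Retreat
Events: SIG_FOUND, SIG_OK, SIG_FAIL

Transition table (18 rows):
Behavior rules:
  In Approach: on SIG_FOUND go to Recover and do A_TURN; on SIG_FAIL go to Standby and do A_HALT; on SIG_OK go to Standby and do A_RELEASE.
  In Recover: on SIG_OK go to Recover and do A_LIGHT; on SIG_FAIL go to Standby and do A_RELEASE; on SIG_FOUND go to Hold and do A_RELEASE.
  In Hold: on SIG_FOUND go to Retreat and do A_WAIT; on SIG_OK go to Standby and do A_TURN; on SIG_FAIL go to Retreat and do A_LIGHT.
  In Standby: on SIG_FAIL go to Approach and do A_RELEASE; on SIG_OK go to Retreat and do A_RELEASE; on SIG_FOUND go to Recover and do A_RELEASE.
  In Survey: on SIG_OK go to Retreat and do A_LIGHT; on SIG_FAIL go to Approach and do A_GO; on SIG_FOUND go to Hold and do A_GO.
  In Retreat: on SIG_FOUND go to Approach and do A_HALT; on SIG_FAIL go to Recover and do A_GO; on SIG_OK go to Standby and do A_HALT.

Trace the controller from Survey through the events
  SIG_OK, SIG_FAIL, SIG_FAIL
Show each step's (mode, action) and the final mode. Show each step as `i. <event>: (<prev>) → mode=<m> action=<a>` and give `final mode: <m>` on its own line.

1. SIG_OK: (Survey) → mode=Retreat action=A_LIGHT
2. SIG_FAIL: (Retreat) → mode=Recover action=A_GO
3. SIG_FAIL: (Recover) → mode=Standby action=A_RELEASE

final mode: Standby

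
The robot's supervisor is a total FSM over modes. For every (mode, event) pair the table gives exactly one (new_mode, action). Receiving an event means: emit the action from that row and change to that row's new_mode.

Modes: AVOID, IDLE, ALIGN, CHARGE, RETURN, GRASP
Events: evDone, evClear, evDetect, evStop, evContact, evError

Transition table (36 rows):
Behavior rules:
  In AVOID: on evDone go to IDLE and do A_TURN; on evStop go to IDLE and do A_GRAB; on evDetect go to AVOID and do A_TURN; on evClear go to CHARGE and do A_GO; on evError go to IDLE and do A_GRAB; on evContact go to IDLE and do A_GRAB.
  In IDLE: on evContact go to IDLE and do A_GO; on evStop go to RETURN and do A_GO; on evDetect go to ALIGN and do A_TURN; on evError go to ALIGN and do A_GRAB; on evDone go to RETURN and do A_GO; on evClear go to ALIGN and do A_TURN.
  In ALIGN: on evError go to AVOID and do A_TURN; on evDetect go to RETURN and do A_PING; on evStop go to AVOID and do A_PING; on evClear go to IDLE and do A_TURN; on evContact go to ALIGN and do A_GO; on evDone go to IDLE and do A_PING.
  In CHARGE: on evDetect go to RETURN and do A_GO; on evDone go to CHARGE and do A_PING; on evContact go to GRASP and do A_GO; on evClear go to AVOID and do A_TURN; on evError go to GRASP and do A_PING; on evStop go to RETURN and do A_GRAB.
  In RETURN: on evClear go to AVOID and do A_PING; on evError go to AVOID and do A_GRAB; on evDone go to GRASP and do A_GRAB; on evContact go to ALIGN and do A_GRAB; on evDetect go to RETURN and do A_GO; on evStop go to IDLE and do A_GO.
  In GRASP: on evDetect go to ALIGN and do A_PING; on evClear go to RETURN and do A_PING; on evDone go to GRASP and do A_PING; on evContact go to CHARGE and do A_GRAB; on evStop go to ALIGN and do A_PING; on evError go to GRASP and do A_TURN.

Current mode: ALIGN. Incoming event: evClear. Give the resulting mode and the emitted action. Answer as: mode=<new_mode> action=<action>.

current mode = ALIGN; filter table to that mode:
  (ALIGN, evError) → (AVOID, A_TURN)
  (ALIGN, evDetect) → (RETURN, A_PING)
  (ALIGN, evStop) → (AVOID, A_PING)
  (ALIGN, evClear) → (IDLE, A_TURN)  ← event matches
  (ALIGN, evContact) → (ALIGN, A_GO)
  (ALIGN, evDone) → (IDLE, A_PING)
event = evClear selects (IDLE, A_TURN)

mode=IDLE action=A_TURN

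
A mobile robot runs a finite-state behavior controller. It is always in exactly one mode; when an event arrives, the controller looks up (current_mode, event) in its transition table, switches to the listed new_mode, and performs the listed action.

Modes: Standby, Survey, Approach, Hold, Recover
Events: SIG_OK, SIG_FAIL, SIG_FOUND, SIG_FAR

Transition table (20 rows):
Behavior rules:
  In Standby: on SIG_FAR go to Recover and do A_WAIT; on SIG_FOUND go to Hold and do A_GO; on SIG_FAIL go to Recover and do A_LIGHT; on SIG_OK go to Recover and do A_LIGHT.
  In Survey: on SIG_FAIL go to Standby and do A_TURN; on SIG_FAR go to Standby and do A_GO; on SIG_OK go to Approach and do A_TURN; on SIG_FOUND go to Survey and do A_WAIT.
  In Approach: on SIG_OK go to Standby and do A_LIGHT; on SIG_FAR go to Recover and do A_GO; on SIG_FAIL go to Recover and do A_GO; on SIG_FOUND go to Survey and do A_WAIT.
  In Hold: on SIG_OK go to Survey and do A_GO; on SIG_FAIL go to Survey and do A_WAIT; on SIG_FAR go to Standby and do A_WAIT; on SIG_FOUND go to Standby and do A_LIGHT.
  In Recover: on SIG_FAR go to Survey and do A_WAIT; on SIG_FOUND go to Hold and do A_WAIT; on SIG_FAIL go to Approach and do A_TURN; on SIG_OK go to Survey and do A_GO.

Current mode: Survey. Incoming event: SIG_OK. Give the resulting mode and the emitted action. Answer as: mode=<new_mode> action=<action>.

mode=Approach action=A_TURN

current mode = Survey; filter table to that mode:
  (Survey, SIG_FAIL) → (Standby, A_TURN)
  (Survey, SIG_FAR) → (Standby, A_GO)
  (Survey, SIG_OK) → (Approach, A_TURN)  ← event matches
  (Survey, SIG_FOUND) → (Survey, A_WAIT)
event = SIG_OK selects (Approach, A_TURN)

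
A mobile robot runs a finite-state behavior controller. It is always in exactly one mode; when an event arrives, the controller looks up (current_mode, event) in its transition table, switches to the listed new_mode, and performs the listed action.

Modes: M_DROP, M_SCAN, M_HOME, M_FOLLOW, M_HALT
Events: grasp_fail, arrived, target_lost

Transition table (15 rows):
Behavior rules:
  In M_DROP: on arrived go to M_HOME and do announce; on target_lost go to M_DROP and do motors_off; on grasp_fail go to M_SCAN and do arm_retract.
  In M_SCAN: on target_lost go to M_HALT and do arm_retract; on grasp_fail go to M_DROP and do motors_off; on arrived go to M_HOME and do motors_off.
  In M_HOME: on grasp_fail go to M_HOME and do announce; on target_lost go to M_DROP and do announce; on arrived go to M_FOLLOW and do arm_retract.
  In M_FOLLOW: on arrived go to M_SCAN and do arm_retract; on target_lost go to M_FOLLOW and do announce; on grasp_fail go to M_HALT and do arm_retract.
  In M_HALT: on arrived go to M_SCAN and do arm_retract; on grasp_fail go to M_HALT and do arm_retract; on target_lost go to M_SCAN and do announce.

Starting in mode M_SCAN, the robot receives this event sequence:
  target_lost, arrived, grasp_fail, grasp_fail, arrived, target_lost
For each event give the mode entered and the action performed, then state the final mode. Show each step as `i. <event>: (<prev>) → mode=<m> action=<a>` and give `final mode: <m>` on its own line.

1. target_lost: (M_SCAN) → mode=M_HALT action=arm_retract
2. arrived: (M_HALT) → mode=M_SCAN action=arm_retract
3. grasp_fail: (M_SCAN) → mode=M_DROP action=motors_off
4. grasp_fail: (M_DROP) → mode=M_SCAN action=arm_retract
5. arrived: (M_SCAN) → mode=M_HOME action=motors_off
6. target_lost: (M_HOME) → mode=M_DROP action=announce

final mode: M_DROP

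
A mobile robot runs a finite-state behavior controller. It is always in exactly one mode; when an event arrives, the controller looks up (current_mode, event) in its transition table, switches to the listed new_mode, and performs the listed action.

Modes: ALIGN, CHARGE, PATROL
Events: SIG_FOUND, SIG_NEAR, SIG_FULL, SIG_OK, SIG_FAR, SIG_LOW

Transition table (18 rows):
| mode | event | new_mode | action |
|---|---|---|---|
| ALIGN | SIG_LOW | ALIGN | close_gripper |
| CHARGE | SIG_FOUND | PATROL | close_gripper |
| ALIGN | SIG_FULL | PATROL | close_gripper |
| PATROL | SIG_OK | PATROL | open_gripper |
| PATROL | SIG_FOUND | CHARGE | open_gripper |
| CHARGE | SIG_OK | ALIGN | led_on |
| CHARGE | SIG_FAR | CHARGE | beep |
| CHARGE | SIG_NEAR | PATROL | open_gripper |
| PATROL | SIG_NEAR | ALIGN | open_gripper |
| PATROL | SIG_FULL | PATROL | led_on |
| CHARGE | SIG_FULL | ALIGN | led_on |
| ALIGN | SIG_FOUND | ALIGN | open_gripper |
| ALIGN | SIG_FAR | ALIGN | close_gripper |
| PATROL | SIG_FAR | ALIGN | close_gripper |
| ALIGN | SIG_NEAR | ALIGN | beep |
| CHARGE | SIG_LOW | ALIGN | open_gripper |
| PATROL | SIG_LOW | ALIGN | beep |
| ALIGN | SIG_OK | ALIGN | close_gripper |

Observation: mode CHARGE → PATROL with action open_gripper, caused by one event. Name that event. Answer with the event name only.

SIG_NEAR

try SIG_FOUND: (CHARGE, SIG_FOUND) → (PATROL, close_gripper)
try SIG_NEAR: (CHARGE, SIG_NEAR) → (PATROL, open_gripper)  ← matches
try SIG_FULL: (CHARGE, SIG_FULL) → (ALIGN, led_on)
try SIG_OK: (CHARGE, SIG_OK) → (ALIGN, led_on)
try SIG_FAR: (CHARGE, SIG_FAR) → (CHARGE, beep)
try SIG_LOW: (CHARGE, SIG_LOW) → (ALIGN, open_gripper)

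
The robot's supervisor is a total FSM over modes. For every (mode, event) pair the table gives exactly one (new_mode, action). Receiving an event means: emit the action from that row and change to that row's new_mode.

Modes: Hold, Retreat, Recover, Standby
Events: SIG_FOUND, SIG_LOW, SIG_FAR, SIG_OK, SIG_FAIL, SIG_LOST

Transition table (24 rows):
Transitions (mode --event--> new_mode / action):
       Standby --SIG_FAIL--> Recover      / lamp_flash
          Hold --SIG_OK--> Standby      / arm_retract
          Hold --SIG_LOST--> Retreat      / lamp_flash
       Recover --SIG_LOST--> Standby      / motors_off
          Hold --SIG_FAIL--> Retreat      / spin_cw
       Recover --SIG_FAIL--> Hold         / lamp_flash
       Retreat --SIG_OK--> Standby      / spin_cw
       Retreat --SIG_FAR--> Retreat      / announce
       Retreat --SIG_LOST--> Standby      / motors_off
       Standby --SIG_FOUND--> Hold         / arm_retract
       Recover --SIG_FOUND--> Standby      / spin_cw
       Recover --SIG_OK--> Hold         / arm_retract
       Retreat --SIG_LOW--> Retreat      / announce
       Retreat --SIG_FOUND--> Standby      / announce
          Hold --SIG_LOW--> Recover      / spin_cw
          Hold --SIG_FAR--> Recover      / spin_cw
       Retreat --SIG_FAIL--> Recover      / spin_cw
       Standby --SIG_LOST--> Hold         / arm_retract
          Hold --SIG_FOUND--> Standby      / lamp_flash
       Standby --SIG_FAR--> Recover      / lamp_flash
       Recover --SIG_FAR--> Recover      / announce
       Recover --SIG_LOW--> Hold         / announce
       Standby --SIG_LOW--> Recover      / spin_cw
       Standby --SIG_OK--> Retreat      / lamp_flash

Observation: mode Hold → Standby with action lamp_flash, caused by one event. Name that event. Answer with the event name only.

try SIG_FOUND: (Hold, SIG_FOUND) → (Standby, lamp_flash)  ← matches
try SIG_LOW: (Hold, SIG_LOW) → (Recover, spin_cw)
try SIG_FAR: (Hold, SIG_FAR) → (Recover, spin_cw)
try SIG_OK: (Hold, SIG_OK) → (Standby, arm_retract)
try SIG_FAIL: (Hold, SIG_FAIL) → (Retreat, spin_cw)
try SIG_LOST: (Hold, SIG_LOST) → (Retreat, lamp_flash)

SIG_FOUND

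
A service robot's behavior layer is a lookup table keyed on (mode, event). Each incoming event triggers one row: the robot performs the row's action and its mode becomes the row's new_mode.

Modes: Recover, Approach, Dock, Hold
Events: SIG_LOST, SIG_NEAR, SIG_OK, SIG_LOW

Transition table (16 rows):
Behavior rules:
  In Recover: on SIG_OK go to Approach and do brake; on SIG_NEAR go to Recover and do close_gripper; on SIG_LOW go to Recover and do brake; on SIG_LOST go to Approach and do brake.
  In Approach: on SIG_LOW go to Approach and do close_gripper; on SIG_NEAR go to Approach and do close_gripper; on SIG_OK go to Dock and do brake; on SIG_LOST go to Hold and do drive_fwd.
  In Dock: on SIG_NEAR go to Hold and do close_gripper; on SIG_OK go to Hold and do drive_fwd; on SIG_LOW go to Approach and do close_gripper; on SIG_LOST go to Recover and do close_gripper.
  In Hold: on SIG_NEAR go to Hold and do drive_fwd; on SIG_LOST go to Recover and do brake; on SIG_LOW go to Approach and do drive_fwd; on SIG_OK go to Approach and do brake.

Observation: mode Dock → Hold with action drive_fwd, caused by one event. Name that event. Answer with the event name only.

try SIG_LOST: (Dock, SIG_LOST) → (Recover, close_gripper)
try SIG_NEAR: (Dock, SIG_NEAR) → (Hold, close_gripper)
try SIG_OK: (Dock, SIG_OK) → (Hold, drive_fwd)  ← matches
try SIG_LOW: (Dock, SIG_LOW) → (Approach, close_gripper)

SIG_OK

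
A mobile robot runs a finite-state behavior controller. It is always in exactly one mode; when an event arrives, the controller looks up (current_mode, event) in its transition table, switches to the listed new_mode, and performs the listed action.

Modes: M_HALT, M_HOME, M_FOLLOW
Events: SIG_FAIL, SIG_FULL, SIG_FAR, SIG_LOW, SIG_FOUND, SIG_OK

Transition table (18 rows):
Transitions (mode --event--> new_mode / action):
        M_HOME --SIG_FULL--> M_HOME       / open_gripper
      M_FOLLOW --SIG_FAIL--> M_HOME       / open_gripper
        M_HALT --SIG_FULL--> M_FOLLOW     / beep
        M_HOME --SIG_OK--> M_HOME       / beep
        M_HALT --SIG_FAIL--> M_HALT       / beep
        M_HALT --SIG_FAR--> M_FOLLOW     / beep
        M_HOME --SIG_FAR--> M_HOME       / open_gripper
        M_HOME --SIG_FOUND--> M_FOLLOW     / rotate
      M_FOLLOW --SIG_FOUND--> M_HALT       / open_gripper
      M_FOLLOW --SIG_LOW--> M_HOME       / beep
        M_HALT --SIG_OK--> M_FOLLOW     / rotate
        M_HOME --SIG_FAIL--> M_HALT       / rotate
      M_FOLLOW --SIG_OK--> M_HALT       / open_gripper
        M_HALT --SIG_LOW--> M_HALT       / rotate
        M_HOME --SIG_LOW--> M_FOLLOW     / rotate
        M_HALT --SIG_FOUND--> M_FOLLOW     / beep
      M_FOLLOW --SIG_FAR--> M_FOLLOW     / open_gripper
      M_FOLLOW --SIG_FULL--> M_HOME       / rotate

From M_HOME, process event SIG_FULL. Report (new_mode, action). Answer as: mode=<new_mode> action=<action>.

current mode = M_HOME; filter table to that mode:
  (M_HOME, SIG_FULL) → (M_HOME, open_gripper)  ← event matches
  (M_HOME, SIG_OK) → (M_HOME, beep)
  (M_HOME, SIG_FAR) → (M_HOME, open_gripper)
  (M_HOME, SIG_FOUND) → (M_FOLLOW, rotate)
  (M_HOME, SIG_FAIL) → (M_HALT, rotate)
  (M_HOME, SIG_LOW) → (M_FOLLOW, rotate)
event = SIG_FULL selects (M_HOME, open_gripper)

mode=M_HOME action=open_gripper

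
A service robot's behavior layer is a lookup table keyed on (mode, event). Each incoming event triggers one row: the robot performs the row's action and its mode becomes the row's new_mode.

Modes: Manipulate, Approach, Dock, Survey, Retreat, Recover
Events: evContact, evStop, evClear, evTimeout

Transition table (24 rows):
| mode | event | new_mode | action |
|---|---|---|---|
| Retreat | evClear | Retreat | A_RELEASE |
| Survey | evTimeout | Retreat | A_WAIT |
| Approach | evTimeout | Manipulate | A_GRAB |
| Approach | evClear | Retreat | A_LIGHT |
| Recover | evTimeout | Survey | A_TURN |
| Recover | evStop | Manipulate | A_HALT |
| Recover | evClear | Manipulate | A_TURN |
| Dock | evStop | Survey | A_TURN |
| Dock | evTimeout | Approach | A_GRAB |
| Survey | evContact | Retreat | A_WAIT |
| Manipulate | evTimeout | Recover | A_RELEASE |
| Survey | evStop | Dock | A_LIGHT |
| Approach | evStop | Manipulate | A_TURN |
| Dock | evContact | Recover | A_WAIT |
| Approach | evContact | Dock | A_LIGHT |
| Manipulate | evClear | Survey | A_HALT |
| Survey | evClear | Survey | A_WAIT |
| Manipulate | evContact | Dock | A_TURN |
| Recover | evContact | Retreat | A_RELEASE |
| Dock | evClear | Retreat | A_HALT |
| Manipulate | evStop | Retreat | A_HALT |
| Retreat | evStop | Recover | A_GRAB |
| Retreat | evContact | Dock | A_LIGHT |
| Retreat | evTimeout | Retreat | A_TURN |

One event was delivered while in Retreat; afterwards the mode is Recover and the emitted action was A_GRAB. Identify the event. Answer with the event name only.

try evContact: (Retreat, evContact) → (Dock, A_LIGHT)
try evStop: (Retreat, evStop) → (Recover, A_GRAB)  ← matches
try evClear: (Retreat, evClear) → (Retreat, A_RELEASE)
try evTimeout: (Retreat, evTimeout) → (Retreat, A_TURN)

evStop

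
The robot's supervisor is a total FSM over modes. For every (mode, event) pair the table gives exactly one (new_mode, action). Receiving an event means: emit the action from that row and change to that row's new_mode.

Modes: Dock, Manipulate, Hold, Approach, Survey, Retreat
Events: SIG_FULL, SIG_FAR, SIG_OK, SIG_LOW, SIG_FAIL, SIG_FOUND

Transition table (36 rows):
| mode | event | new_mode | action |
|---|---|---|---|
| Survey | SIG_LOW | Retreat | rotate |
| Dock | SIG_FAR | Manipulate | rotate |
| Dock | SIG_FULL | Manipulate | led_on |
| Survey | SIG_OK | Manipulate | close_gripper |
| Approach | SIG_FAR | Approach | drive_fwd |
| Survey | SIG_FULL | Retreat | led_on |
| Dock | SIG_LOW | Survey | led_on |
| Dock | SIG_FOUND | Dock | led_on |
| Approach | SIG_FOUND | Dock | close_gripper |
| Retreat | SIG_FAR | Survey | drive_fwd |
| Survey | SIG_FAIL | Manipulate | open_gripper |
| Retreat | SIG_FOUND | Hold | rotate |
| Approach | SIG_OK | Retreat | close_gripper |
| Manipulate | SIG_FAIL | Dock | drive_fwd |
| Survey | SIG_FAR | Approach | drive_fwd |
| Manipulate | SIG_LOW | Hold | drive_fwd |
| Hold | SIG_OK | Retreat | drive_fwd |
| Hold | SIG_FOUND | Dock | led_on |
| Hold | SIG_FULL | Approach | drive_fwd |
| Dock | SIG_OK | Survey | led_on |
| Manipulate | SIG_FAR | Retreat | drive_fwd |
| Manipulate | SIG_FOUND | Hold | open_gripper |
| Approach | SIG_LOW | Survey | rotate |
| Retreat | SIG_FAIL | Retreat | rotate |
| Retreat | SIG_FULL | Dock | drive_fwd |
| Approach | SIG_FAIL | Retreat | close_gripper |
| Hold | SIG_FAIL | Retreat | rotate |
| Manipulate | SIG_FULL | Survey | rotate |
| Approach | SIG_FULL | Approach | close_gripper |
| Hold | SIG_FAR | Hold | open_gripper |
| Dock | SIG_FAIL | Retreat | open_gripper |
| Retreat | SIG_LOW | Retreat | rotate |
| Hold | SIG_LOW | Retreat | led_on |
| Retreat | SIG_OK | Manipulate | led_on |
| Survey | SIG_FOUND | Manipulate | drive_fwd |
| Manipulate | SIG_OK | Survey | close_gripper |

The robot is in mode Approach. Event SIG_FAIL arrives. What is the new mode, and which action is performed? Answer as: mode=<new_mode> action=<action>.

current mode = Approach; filter table to that mode:
  (Approach, SIG_FAR) → (Approach, drive_fwd)
  (Approach, SIG_FOUND) → (Dock, close_gripper)
  (Approach, SIG_OK) → (Retreat, close_gripper)
  (Approach, SIG_LOW) → (Survey, rotate)
  (Approach, SIG_FAIL) → (Retreat, close_gripper)  ← event matches
  (Approach, SIG_FULL) → (Approach, close_gripper)
event = SIG_FAIL selects (Retreat, close_gripper)

mode=Retreat action=close_gripper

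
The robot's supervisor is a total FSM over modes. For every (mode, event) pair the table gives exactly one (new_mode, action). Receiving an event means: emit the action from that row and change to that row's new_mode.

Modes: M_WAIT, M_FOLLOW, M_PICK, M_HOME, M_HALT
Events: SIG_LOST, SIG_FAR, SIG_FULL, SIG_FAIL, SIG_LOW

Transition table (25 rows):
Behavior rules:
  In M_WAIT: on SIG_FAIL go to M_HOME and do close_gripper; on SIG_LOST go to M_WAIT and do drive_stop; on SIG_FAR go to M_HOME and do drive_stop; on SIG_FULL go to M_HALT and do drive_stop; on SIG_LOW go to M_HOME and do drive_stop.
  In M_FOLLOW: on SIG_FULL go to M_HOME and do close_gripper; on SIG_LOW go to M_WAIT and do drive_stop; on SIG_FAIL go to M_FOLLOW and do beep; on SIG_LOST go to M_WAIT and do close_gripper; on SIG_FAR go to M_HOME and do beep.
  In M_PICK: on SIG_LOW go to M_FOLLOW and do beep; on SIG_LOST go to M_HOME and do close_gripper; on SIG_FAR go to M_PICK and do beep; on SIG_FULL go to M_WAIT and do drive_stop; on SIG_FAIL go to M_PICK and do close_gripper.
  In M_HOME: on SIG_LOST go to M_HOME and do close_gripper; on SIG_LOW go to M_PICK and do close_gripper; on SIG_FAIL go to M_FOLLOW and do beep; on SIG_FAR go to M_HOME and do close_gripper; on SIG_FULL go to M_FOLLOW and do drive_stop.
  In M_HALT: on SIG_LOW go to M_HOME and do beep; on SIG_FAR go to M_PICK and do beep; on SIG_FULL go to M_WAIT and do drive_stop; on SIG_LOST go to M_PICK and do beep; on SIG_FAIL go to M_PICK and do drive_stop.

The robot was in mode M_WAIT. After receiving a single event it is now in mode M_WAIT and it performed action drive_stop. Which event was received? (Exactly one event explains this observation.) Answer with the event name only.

SIG_LOST

try SIG_LOST: (M_WAIT, SIG_LOST) → (M_WAIT, drive_stop)  ← matches
try SIG_FAR: (M_WAIT, SIG_FAR) → (M_HOME, drive_stop)
try SIG_FULL: (M_WAIT, SIG_FULL) → (M_HALT, drive_stop)
try SIG_FAIL: (M_WAIT, SIG_FAIL) → (M_HOME, close_gripper)
try SIG_LOW: (M_WAIT, SIG_LOW) → (M_HOME, drive_stop)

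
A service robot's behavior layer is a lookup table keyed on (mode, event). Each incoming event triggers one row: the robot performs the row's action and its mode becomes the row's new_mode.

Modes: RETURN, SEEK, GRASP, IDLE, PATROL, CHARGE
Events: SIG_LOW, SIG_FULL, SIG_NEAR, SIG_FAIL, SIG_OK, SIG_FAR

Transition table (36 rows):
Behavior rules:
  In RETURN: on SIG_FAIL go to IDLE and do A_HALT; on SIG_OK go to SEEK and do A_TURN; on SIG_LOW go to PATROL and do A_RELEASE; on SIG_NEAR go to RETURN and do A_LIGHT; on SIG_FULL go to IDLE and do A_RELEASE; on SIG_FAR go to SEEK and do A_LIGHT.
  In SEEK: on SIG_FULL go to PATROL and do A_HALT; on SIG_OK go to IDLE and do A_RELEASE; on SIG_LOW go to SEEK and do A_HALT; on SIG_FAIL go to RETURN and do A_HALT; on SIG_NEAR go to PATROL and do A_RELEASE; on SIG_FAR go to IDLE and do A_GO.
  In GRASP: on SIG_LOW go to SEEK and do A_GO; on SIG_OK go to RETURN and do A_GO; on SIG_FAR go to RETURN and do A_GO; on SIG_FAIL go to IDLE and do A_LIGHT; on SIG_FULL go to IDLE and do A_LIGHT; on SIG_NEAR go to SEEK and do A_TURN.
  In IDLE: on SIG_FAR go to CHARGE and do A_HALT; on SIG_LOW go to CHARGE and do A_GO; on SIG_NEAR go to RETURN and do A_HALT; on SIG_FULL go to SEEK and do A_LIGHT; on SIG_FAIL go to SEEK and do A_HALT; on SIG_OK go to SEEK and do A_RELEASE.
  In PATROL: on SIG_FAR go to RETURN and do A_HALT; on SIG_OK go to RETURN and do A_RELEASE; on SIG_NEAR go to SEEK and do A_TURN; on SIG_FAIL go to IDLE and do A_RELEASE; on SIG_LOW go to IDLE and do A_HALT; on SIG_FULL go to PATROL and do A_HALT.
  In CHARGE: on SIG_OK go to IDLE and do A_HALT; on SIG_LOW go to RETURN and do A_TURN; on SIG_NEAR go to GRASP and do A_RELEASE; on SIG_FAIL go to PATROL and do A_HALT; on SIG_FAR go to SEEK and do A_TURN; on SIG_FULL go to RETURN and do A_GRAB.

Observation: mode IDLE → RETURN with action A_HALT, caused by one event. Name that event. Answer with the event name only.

try SIG_LOW: (IDLE, SIG_LOW) → (CHARGE, A_GO)
try SIG_FULL: (IDLE, SIG_FULL) → (SEEK, A_LIGHT)
try SIG_NEAR: (IDLE, SIG_NEAR) → (RETURN, A_HALT)  ← matches
try SIG_FAIL: (IDLE, SIG_FAIL) → (SEEK, A_HALT)
try SIG_OK: (IDLE, SIG_OK) → (SEEK, A_RELEASE)
try SIG_FAR: (IDLE, SIG_FAR) → (CHARGE, A_HALT)

SIG_NEAR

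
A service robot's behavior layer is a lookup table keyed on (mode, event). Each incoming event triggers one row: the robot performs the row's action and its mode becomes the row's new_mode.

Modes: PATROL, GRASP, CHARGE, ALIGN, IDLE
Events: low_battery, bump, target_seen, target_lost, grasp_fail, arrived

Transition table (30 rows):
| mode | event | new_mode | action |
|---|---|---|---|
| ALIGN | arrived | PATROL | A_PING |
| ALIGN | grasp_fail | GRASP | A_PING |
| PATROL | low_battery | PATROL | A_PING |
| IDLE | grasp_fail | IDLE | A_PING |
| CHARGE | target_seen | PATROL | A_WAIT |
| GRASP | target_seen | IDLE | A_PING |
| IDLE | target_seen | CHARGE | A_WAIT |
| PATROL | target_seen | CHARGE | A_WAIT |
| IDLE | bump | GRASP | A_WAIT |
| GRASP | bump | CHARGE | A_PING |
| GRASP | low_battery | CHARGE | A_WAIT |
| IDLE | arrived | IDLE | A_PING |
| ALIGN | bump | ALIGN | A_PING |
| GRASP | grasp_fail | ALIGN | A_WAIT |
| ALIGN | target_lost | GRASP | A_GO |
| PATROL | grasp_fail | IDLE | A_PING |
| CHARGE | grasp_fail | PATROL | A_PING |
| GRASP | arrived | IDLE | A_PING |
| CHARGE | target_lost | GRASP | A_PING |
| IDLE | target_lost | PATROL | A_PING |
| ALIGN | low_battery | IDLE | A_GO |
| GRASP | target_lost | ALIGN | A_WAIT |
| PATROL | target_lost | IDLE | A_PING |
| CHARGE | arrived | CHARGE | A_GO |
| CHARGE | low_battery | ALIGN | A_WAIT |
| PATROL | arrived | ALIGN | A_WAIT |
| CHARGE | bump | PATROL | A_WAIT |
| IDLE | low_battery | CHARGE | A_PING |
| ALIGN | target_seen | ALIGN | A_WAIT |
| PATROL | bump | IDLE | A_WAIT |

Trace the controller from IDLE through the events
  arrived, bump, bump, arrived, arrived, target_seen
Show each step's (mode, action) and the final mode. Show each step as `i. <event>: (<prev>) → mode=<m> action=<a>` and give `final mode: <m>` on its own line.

final mode: PATROL

1. arrived: (IDLE) → mode=IDLE action=A_PING
2. bump: (IDLE) → mode=GRASP action=A_WAIT
3. bump: (GRASP) → mode=CHARGE action=A_PING
4. arrived: (CHARGE) → mode=CHARGE action=A_GO
5. arrived: (CHARGE) → mode=CHARGE action=A_GO
6. target_seen: (CHARGE) → mode=PATROL action=A_WAIT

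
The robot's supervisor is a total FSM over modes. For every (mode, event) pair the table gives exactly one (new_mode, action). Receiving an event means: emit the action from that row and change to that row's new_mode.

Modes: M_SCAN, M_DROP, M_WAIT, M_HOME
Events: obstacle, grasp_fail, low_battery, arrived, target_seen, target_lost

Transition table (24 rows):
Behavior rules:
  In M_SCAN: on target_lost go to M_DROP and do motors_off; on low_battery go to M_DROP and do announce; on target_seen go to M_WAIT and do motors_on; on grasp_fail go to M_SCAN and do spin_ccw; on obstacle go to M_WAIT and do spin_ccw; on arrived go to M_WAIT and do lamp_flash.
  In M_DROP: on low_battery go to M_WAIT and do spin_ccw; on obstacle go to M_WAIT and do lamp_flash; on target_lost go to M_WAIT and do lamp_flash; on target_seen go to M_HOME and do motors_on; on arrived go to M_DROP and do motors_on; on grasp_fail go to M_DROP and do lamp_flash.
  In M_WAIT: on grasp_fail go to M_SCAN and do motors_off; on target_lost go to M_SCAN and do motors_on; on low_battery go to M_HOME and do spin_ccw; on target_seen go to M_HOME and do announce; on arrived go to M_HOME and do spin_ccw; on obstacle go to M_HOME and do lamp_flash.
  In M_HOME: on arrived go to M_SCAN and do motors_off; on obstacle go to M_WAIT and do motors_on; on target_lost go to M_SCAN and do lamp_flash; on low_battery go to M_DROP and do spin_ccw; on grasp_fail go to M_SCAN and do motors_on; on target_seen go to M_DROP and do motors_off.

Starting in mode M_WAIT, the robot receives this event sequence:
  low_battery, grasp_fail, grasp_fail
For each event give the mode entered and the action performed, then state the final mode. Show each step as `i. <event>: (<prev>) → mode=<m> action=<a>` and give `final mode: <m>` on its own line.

1. low_battery: (M_WAIT) → mode=M_HOME action=spin_ccw
2. grasp_fail: (M_HOME) → mode=M_SCAN action=motors_on
3. grasp_fail: (M_SCAN) → mode=M_SCAN action=spin_ccw

final mode: M_SCAN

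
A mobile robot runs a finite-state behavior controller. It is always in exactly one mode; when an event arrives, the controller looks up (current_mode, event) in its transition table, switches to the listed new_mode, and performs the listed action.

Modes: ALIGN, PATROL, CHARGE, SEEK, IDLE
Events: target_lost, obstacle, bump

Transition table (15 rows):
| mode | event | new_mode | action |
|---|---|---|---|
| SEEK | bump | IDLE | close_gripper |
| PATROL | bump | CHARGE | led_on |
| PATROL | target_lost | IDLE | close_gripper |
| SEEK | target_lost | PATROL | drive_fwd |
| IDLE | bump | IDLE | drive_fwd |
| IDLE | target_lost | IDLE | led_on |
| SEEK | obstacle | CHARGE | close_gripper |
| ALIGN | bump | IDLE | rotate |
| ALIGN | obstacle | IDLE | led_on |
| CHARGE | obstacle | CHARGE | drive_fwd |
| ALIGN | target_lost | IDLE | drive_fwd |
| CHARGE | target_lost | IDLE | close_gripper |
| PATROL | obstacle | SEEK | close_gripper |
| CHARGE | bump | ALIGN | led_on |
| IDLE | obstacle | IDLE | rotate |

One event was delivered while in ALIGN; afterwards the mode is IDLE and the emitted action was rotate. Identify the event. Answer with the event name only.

try target_lost: (ALIGN, target_lost) → (IDLE, drive_fwd)
try obstacle: (ALIGN, obstacle) → (IDLE, led_on)
try bump: (ALIGN, bump) → (IDLE, rotate)  ← matches

bump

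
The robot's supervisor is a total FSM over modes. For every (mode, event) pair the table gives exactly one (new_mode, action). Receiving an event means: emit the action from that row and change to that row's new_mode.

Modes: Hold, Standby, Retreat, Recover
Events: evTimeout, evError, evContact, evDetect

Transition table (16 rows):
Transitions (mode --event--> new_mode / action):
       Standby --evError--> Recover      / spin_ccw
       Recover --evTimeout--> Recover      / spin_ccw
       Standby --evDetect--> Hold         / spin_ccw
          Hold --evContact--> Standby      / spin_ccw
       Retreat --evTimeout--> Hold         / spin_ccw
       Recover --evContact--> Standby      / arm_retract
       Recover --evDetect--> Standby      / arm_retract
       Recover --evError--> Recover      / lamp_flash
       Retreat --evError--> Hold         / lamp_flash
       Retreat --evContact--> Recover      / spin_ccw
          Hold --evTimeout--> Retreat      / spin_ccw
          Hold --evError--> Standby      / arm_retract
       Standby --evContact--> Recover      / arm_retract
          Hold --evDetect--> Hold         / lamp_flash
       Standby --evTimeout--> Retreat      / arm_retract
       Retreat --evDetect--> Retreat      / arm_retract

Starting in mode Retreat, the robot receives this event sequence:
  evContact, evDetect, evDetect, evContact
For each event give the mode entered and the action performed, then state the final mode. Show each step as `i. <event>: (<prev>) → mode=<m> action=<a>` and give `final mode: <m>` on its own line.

1. evContact: (Retreat) → mode=Recover action=spin_ccw
2. evDetect: (Recover) → mode=Standby action=arm_retract
3. evDetect: (Standby) → mode=Hold action=spin_ccw
4. evContact: (Hold) → mode=Standby action=spin_ccw

final mode: Standby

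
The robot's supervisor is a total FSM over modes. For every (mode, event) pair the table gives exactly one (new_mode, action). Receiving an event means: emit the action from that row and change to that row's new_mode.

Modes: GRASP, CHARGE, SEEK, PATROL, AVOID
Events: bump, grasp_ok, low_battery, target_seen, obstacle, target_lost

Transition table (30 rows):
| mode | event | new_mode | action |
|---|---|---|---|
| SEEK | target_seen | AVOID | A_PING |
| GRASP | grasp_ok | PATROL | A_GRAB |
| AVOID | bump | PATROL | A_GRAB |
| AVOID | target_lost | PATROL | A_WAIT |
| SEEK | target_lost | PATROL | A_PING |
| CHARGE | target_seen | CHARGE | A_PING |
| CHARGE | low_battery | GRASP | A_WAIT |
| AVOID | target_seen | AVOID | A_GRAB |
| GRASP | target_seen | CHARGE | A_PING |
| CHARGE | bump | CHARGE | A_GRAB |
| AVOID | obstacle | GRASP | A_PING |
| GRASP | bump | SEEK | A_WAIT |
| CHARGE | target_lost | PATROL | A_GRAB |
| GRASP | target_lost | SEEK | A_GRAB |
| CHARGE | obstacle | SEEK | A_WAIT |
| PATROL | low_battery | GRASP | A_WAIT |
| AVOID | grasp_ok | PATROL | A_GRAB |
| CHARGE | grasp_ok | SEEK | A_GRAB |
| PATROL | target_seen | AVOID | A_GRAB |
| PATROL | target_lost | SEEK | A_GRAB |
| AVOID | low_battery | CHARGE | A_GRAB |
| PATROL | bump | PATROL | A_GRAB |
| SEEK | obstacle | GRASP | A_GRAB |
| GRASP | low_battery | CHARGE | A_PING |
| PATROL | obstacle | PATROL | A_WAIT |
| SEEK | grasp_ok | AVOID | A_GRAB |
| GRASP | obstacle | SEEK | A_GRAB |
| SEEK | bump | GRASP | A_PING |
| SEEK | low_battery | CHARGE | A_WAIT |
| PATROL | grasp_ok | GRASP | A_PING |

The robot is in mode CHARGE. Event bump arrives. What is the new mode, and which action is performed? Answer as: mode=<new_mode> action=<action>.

mode=CHARGE action=A_GRAB

current mode = CHARGE; filter table to that mode:
  (CHARGE, target_seen) → (CHARGE, A_PING)
  (CHARGE, low_battery) → (GRASP, A_WAIT)
  (CHARGE, bump) → (CHARGE, A_GRAB)  ← event matches
  (CHARGE, target_lost) → (PATROL, A_GRAB)
  (CHARGE, obstacle) → (SEEK, A_WAIT)
  (CHARGE, grasp_ok) → (SEEK, A_GRAB)
event = bump selects (CHARGE, A_GRAB)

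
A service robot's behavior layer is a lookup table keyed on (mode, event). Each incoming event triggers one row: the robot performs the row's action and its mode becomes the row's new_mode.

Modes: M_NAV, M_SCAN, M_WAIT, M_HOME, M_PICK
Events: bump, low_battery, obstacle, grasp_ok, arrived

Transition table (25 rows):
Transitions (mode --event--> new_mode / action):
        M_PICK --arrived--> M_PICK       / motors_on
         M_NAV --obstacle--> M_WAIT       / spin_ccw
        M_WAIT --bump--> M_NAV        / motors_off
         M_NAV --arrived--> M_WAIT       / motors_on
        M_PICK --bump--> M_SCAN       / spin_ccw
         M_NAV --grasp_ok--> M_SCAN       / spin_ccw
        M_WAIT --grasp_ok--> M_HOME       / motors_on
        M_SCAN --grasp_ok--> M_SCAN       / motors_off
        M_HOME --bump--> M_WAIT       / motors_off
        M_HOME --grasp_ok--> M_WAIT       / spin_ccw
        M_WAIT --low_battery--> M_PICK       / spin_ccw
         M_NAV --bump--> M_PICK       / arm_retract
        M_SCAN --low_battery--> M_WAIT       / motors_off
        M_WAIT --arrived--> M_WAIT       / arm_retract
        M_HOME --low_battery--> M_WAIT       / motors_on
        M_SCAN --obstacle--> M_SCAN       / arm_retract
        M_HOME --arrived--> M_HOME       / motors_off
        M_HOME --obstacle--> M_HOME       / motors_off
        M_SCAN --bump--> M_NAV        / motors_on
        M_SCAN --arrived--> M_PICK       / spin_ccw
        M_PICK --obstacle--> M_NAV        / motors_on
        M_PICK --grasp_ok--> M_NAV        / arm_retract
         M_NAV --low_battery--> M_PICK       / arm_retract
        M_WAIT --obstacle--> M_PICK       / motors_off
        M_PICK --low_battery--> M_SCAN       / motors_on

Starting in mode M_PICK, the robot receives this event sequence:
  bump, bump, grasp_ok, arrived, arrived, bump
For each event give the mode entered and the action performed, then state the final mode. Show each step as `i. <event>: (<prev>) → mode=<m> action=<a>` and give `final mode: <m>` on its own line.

final mode: M_SCAN

1. bump: (M_PICK) → mode=M_SCAN action=spin_ccw
2. bump: (M_SCAN) → mode=M_NAV action=motors_on
3. grasp_ok: (M_NAV) → mode=M_SCAN action=spin_ccw
4. arrived: (M_SCAN) → mode=M_PICK action=spin_ccw
5. arrived: (M_PICK) → mode=M_PICK action=motors_on
6. bump: (M_PICK) → mode=M_SCAN action=spin_ccw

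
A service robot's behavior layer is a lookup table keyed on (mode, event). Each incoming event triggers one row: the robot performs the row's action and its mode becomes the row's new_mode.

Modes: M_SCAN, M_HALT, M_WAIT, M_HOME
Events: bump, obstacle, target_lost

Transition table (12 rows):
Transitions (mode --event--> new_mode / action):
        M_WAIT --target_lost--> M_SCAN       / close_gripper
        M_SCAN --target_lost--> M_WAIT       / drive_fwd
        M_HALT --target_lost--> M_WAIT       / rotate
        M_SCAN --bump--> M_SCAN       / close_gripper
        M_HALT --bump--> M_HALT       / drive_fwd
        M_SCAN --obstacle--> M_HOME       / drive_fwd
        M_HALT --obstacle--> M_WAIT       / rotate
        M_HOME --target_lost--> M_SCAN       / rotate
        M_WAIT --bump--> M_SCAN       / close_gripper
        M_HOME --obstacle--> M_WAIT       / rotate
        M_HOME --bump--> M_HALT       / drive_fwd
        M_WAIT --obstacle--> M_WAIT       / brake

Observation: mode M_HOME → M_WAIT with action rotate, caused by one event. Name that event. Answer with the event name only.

try bump: (M_HOME, bump) → (M_HALT, drive_fwd)
try obstacle: (M_HOME, obstacle) → (M_WAIT, rotate)  ← matches
try target_lost: (M_HOME, target_lost) → (M_SCAN, rotate)

obstacle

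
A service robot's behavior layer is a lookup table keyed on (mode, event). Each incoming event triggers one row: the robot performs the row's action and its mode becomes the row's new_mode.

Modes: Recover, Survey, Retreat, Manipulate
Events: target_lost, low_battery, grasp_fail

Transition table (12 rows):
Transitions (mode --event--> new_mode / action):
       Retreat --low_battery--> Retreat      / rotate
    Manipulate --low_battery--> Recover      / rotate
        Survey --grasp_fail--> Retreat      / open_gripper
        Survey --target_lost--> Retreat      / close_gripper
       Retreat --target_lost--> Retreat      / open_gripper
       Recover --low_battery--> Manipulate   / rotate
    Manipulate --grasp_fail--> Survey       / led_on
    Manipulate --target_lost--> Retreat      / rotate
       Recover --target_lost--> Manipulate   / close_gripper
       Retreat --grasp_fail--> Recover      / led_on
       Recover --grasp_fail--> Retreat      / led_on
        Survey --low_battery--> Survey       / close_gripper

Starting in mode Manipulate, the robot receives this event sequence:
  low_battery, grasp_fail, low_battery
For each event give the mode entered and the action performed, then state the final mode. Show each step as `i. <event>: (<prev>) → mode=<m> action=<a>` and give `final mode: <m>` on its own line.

final mode: Retreat

1. low_battery: (Manipulate) → mode=Recover action=rotate
2. grasp_fail: (Recover) → mode=Retreat action=led_on
3. low_battery: (Retreat) → mode=Retreat action=rotate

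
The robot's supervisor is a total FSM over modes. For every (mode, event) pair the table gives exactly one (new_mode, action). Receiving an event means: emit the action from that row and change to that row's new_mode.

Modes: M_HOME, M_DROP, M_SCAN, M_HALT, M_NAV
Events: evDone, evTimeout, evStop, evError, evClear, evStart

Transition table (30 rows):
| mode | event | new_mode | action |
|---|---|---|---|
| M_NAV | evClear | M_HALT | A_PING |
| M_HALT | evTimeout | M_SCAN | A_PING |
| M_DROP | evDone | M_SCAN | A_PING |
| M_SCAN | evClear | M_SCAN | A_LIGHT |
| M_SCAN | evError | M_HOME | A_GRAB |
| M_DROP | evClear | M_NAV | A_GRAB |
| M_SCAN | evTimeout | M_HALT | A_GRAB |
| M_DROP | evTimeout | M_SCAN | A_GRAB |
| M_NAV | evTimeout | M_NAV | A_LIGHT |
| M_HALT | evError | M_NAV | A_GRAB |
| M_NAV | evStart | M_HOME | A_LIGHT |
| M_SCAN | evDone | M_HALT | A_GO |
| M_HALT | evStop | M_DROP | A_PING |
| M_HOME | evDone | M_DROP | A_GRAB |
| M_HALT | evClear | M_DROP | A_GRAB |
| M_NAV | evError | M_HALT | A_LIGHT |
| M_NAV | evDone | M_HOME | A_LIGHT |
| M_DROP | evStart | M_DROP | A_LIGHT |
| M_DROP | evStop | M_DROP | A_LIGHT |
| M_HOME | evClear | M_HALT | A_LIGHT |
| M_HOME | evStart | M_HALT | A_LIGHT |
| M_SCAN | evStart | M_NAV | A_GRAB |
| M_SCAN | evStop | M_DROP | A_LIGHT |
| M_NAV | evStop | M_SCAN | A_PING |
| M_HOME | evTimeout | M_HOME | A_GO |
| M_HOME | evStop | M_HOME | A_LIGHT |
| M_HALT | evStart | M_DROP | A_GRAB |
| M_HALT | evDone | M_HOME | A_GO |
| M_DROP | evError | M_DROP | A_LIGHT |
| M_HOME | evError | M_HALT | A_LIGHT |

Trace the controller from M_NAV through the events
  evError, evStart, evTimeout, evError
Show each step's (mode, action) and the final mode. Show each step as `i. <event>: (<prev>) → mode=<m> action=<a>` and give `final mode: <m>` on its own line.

final mode: M_HOME

1. evError: (M_NAV) → mode=M_HALT action=A_LIGHT
2. evStart: (M_HALT) → mode=M_DROP action=A_GRAB
3. evTimeout: (M_DROP) → mode=M_SCAN action=A_GRAB
4. evError: (M_SCAN) → mode=M_HOME action=A_GRAB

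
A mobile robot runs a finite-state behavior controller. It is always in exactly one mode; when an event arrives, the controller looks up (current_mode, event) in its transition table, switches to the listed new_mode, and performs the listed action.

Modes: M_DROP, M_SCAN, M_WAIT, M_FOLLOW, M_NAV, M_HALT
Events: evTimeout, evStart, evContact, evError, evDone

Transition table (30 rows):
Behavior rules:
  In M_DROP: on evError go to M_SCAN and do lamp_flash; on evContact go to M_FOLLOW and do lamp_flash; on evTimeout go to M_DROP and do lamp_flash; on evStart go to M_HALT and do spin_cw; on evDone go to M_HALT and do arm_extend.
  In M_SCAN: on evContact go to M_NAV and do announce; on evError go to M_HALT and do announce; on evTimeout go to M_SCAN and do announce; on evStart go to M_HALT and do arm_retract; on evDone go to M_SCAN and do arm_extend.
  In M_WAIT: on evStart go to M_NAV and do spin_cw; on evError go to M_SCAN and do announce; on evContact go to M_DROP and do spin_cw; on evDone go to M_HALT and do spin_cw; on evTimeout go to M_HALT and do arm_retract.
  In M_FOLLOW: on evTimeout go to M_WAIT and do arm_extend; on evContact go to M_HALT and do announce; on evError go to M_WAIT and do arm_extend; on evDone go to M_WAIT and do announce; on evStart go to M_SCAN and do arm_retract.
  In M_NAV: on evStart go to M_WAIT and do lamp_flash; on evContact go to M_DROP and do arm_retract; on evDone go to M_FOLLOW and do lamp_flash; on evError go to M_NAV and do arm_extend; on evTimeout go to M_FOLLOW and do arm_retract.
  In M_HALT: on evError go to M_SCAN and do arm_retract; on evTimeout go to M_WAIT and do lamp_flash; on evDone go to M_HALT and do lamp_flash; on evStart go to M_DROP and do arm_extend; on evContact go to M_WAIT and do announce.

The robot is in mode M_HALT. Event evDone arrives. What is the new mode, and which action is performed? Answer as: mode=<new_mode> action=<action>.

current mode = M_HALT; filter table to that mode:
  (M_HALT, evError) → (M_SCAN, arm_retract)
  (M_HALT, evTimeout) → (M_WAIT, lamp_flash)
  (M_HALT, evDone) → (M_HALT, lamp_flash)  ← event matches
  (M_HALT, evStart) → (M_DROP, arm_extend)
  (M_HALT, evContact) → (M_WAIT, announce)
event = evDone selects (M_HALT, lamp_flash)

mode=M_HALT action=lamp_flash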